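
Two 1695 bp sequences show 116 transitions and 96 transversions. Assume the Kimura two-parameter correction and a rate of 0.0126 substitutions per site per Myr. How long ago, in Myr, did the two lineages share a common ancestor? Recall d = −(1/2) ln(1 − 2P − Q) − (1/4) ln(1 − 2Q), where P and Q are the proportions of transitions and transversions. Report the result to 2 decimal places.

P = 116/1695 ≈ 0.068437 and Q = 96/1695 ≈ 0.056637.
Under the Kimura two-parameter model, d = −½ ln(1 − 2P − Q) − ¼ ln(1 − 2Q).
1 − 2P − Q = 0.806489, giving −½ ln(0.806489) = 0.107533.
1 − 2Q = 0.886726, giving −¼ ln(0.886726) = 0.030055.
d = 0.107533 + 0.030055 = 0.137588.
Under a molecular clock d = 2μt, so t = d/(2μ) = 0.137588 / (2 × 0.0126) = 5.46 Myr.

5.46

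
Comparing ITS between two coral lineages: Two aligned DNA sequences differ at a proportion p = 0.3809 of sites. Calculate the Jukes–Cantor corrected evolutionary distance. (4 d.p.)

0.5318

d = −(3/4) ln(1 − 4p/3) = −0.75 ln(1 − 0.507867) = −0.75 ln(0.492133)
  = −0.75 × (-0.709006) = 0.531755 substitutions/site.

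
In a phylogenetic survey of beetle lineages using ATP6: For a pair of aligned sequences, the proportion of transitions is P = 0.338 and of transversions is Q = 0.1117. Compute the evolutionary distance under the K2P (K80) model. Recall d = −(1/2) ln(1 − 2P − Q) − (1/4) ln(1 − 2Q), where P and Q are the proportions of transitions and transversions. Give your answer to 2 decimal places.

0.84

Under the Kimura two-parameter model, d = −½ ln(1 − 2P − Q) − ¼ ln(1 − 2Q).
1 − 2P − Q = 0.2123, giving −½ ln(0.2123) = 0.774877.
1 − 2Q = 0.7766, giving −¼ ln(0.7766) = 0.063207.
d = 0.774877 + 0.063207 = 0.838084.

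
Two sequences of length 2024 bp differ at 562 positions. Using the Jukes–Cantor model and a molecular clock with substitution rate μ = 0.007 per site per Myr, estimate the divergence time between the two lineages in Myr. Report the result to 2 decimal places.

24.77

p = 562/2024 ≈ 0.277668.
d = −(3/4) ln(1 − 4p/3) = −0.75 ln(1 − 0.370224) = −0.75 ln(0.629776)
  = −0.75 × (-0.462391) = 0.346793 substitutions/site.
Under a molecular clock d = 2μt, so t = d/(2μ) = 0.346793 / (2 × 0.007) = 24.77 Myr.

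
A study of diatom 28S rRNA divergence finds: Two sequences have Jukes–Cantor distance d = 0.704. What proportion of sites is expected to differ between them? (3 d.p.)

p = (3/4)(1 − e^(−4d/3)) = 0.75 × (1 − e^(-0.938667)) = 0.75 × (1 − 0.391149) = 0.456638.

0.457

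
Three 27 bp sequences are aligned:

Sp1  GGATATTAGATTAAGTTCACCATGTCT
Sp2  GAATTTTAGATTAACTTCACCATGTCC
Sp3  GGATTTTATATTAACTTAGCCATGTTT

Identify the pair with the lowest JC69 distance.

Sp1 and Sp2

Sp1–Sp2: 4/27 differ, p = 0.148, d = 0.165.
Sp1–Sp3: 6/27 differ, p = 0.222, d = 0.264.
Sp2–Sp3: 6/27 differ, p = 0.222, d = 0.264.
The smallest distance is between Sp1 and Sp2.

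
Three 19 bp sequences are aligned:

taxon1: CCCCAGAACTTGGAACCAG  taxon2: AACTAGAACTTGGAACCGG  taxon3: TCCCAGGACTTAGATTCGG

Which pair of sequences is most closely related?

taxon1–taxon2: 4/19 differ, p = 0.211, d = 0.247.
taxon1–taxon3: 6/19 differ, p = 0.316, d = 0.410.
taxon2–taxon3: 7/19 differ, p = 0.368, d = 0.507.
The smallest distance is between taxon1 and taxon2.

taxon1 and taxon2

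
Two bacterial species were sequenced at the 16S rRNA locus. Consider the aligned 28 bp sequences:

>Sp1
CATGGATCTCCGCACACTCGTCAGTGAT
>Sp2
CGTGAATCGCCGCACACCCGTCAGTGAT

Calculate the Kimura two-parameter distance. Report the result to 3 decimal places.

Of 28 sites, 3 differences are transitions and 1 are transversions, so P = 3/28 ≈ 0.107143 and Q = 1/28 ≈ 0.035714.
Under the Kimura two-parameter model, d = −½ ln(1 − 2P − Q) − ¼ ln(1 − 2Q).
1 − 2P − Q = 0.75, giving −½ ln(0.75) = 0.143841.
1 − 2Q = 0.928572, giving −¼ ln(0.928572) = 0.018527.
d = 0.143841 + 0.018527 = 0.162368.

0.162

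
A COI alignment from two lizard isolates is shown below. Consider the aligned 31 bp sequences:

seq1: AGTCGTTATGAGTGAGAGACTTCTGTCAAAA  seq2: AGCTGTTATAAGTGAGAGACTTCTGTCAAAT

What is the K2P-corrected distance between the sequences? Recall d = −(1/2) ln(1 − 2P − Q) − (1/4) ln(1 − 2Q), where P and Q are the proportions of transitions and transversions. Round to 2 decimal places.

0.14

Of 31 sites, 3 differences are transitions and 1 are transversions, so P = 3/31 ≈ 0.096774 and Q = 1/31 ≈ 0.032258.
Under the Kimura two-parameter model, d = −½ ln(1 − 2P − Q) − ¼ ln(1 − 2Q).
1 − 2P − Q = 0.774194, giving −½ ln(0.774194) = 0.127966.
1 − 2Q = 0.935484, giving −¼ ln(0.935484) = 0.016673.
d = 0.127966 + 0.016673 = 0.144639.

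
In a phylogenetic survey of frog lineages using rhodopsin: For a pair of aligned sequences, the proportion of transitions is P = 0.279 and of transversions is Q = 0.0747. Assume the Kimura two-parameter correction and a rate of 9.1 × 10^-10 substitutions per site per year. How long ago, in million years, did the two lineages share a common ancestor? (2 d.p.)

Under the Kimura two-parameter model, d = −½ ln(1 − 2P − Q) − ¼ ln(1 − 2Q).
1 − 2P − Q = 0.3673, giving −½ ln(0.3673) = 0.500788.
1 − 2Q = 0.8506, giving −¼ ln(0.8506) = 0.040453.
d = 0.500788 + 0.040453 = 0.541241.
Under a molecular clock d = 2μt, so t = d/(2μ) = 0.541241 / (2 × 9.1 × 10^-10) = 297.39 million years.

297.39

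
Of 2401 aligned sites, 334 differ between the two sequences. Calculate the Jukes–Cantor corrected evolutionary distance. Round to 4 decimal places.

p = 334/2401 ≈ 0.139109.
d = −(3/4) ln(1 − 4p/3) = −0.75 ln(1 − 0.185479) = −0.75 ln(0.814521)
  = −0.75 × (-0.205155) = 0.153866 substitutions/site.

0.1539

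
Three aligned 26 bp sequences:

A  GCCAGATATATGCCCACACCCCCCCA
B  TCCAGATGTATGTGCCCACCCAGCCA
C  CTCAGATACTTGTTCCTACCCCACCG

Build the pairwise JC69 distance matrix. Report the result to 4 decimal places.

A–B: 7/26 sites differ → p ≈ 0.269231, d = −0.75 ln(1 − 0.358975) = 0.333515 ≈ 0.3335.
A–C: 10/26 sites differ → p ≈ 0.384615, d = −0.75 ln(1 − 0.51282) = 0.539341 ≈ 0.5393.
B–C: 10/26 sites differ → p ≈ 0.384615, d = −0.75 ln(1 − 0.51282) = 0.539341 ≈ 0.5393.

d(A,B) = 0.3335, d(A,C) = 0.5393, d(B,C) = 0.5393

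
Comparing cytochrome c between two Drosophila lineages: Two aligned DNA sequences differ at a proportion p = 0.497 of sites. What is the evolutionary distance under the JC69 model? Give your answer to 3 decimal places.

0.815

d = −(3/4) ln(1 − 4p/3) = −0.75 ln(1 − 0.662667) = −0.75 ln(0.337333)
  = −0.75 × (-1.086685) = 0.815014 substitutions/site.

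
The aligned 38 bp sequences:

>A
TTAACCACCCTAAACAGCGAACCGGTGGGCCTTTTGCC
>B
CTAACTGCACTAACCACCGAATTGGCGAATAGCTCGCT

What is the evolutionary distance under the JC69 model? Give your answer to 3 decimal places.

0.681

The sequences differ at 17 of 38 sites, so p = 17/38 ≈ 0.447368.
d = −(3/4) ln(1 − 4p/3) = −0.75 ln(1 − 0.596491) = −0.75 ln(0.403509)
  = −0.75 × (-0.907556) = 0.680667 substitutions/site.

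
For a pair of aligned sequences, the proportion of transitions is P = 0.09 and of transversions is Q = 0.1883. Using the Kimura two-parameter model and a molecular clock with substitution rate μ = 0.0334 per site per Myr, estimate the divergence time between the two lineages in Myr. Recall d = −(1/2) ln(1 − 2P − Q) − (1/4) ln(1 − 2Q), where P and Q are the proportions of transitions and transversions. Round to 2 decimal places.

5.21

Under the Kimura two-parameter model, d = −½ ln(1 − 2P − Q) − ¼ ln(1 − 2Q).
1 − 2P − Q = 0.6317, giving −½ ln(0.6317) = 0.229670.
1 − 2Q = 0.6234, giving −¼ ln(0.6234) = 0.118142.
d = 0.229670 + 0.118142 = 0.347812.
Under a molecular clock d = 2μt, so t = d/(2μ) = 0.347812 / (2 × 0.0334) = 5.21 Myr.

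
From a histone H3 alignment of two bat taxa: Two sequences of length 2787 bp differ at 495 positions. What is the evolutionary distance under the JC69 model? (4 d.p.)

0.2027

p = 495/2787 ≈ 0.17761.
d = −(3/4) ln(1 − 4p/3) = −0.75 ln(1 − 0.236813) = −0.75 ln(0.763187)
  = −0.75 × (-0.270252) = 0.202689 substitutions/site.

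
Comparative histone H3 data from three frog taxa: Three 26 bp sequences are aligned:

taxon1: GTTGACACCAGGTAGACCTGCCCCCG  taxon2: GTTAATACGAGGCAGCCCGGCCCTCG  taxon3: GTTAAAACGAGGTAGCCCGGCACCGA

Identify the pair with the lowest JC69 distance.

taxon1–taxon2: 7/26 differ, p = 0.269, d = 0.334.
taxon1–taxon3: 8/26 differ, p = 0.308, d = 0.396.
taxon2–taxon3: 6/26 differ, p = 0.231, d = 0.276.
The smallest distance is between taxon2 and taxon3.

taxon2 and taxon3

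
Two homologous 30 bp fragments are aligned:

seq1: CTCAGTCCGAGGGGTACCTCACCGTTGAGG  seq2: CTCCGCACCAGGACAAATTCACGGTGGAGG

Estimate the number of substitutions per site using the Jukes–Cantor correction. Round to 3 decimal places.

0.503

The sequences differ at 11 of 30 sites, so p = 11/30 ≈ 0.366667.
d = −(3/4) ln(1 − 4p/3) = −0.75 ln(1 − 0.488889) = −0.75 ln(0.511111)
  = −0.75 × (-0.671168) = 0.503376 substitutions/site.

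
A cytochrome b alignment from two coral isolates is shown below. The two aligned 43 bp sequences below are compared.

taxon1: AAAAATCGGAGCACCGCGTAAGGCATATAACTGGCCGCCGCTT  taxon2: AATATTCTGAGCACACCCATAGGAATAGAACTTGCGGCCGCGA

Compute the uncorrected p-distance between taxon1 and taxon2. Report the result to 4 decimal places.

0.3256

The sequences differ at 14 of 43 positions.
p = 14/43 = 0.325581… ≈ 0.3256 (to 4 d.p.).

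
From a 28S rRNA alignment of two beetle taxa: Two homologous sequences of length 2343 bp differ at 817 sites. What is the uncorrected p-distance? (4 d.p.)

0.3487

p = 817/2343 = 0.348698… ≈ 0.3487 (to 4 d.p.).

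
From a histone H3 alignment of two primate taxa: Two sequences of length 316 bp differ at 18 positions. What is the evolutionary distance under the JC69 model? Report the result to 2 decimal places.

0.06

p = 18/316 ≈ 0.056962.
d = −(3/4) ln(1 − 4p/3) = −0.75 ln(1 − 0.075949) = −0.75 ln(0.924051)
  = −0.75 × (-0.078988) = 0.059241 substitutions/site.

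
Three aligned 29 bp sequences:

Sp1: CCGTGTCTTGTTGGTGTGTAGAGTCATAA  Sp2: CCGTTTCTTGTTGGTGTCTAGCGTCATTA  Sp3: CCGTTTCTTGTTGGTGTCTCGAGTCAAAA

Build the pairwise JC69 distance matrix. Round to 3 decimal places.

d(Sp1,Sp2) = 0.152, d(Sp1,Sp3) = 0.152, d(Sp2,Sp3) = 0.152

Sp1–Sp2: 4/29 sites differ → p ≈ 0.137931, d = −0.75 ln(1 − 0.183908) = 0.152421 ≈ 0.152.
Sp1–Sp3: 4/29 sites differ → p ≈ 0.137931, d = −0.75 ln(1 − 0.183908) = 0.152421 ≈ 0.152.
Sp2–Sp3: 4/29 sites differ → p ≈ 0.137931, d = −0.75 ln(1 − 0.183908) = 0.152421 ≈ 0.152.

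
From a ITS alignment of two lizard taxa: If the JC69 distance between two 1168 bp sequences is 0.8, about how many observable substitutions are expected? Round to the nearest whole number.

Invert JC69: p = (3/4)(1 − e^(−4d/3)) = 0.75 × (1 − e^(-1.066667)) = 0.75 × (1 − 0.344154) = 0.491885.
Expected differing sites = pL ≈ 0.491885 × 1168 = 574.52168 ≈ 575.

575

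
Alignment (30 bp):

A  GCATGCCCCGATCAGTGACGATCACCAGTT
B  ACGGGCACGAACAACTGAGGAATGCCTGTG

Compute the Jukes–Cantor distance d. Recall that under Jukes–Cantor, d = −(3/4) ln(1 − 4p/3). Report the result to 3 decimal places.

The sequences differ at 15 of 30 sites, so p = 15/30 = 0.5.
d = −(3/4) ln(1 − 4p/3) = −0.75 ln(1 − 0.666667) = −0.75 ln(0.333333)
  = −0.75 × (-1.098613) = 0.823960 substitutions/site.

0.824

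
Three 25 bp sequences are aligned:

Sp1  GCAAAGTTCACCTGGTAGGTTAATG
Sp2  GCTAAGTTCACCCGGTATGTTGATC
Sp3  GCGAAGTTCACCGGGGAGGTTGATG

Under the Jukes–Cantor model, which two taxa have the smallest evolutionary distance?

Sp1–Sp2: 5/25 differ, p = 0.200, d = 0.233.
Sp1–Sp3: 4/25 differ, p = 0.160, d = 0.180.
Sp2–Sp3: 5/25 differ, p = 0.200, d = 0.233.
The smallest distance is between Sp1 and Sp3.

Sp1 and Sp3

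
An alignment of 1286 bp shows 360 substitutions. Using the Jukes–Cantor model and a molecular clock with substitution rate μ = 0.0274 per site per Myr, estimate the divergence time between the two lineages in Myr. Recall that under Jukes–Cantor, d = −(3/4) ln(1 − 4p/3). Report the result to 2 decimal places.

p = 360/1286 ≈ 0.279938.
d = −(3/4) ln(1 − 4p/3) = −0.75 ln(1 − 0.373251) = −0.75 ln(0.626749)
  = −0.75 × (-0.467209) = 0.350407 substitutions/site.
Under a molecular clock d = 2μt, so t = d/(2μ) = 0.350407 / (2 × 0.0274) = 6.39 Myr.

6.39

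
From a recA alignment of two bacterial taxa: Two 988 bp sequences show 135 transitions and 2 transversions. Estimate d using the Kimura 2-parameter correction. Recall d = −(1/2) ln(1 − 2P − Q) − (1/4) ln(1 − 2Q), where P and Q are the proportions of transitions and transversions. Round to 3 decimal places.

P = 135/988 ≈ 0.13664 and Q = 2/988 ≈ 0.002024.
Under the Kimura two-parameter model, d = −½ ln(1 − 2P − Q) − ¼ ln(1 − 2Q).
1 − 2P − Q = 0.724696, giving −½ ln(0.724696) = 0.161002.
1 − 2Q = 0.995952, giving −¼ ln(0.995952) = 0.001014.
d = 0.161002 + 0.001014 = 0.162016.

0.162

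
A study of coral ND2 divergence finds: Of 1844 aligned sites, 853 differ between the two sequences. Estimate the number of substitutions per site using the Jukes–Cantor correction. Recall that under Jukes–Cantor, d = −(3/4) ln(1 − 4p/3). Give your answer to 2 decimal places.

0.72

p = 853/1844 ≈ 0.462581.
d = −(3/4) ln(1 − 4p/3) = −0.75 ln(1 − 0.616775) = −0.75 ln(0.383225)
  = −0.75 × (-0.959133) = 0.719350 substitutions/site.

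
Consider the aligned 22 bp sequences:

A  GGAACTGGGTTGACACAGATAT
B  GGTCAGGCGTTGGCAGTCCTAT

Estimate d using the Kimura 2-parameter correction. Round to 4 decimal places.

0.7728

Of 22 sites, 1 differences are transitions and 9 are transversions, so P = 1/22 ≈ 0.045455 and Q = 9/22 ≈ 0.409091.
Under the Kimura two-parameter model, d = −½ ln(1 − 2P − Q) − ¼ ln(1 − 2Q).
1 − 2P − Q = 0.499999, giving −½ ln(0.499999) = 0.346575.
1 − 2Q = 0.181818, giving −¼ ln(0.181818) = 0.426187.
d = 0.346575 + 0.426187 = 0.772762.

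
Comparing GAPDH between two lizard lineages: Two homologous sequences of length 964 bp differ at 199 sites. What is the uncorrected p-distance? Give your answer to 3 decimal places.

0.206

p = 199/964 = 0.206431… ≈ 0.206 (to 3 d.p.).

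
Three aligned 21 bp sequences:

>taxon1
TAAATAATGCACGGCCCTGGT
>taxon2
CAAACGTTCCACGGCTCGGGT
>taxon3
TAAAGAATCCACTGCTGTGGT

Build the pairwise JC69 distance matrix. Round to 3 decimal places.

d(taxon1,taxon2) = 0.441, d(taxon1,taxon3) = 0.286, d(taxon2,taxon3) = 0.441

taxon1–taxon2: 7/21 sites differ → p ≈ 0.333333, d = −0.75 ln(1 − 0.444444) = 0.440839 ≈ 0.441.
taxon1–taxon3: 5/21 sites differ → p ≈ 0.238095, d = −0.75 ln(1 − 0.31746) = 0.286451 ≈ 0.286.
taxon2–taxon3: 7/21 sites differ → p ≈ 0.333333, d = −0.75 ln(1 − 0.444444) = 0.440839 ≈ 0.441.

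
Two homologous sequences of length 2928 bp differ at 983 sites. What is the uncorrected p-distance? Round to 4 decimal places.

0.3357

p = 983/2928 = 0.335724… ≈ 0.3357 (to 4 d.p.).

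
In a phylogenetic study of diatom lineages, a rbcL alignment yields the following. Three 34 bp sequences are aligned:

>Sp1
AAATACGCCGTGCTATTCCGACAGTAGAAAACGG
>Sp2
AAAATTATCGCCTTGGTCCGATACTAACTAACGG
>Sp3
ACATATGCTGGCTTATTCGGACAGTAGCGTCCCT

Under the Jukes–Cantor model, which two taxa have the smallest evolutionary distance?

Sp1 and Sp3

Sp1–Sp2: 15/34 differ, p = 0.441, d = 0.665.
Sp1–Sp3: 13/34 differ, p = 0.382, d = 0.535.
Sp2–Sp3: 18/34 differ, p = 0.529, d = 0.918.
The smallest distance is between Sp1 and Sp3.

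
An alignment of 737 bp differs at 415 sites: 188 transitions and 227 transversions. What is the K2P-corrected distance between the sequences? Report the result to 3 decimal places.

1.092

P = 188/737 ≈ 0.255088 and Q = 227/737 ≈ 0.308005.
Under the Kimura two-parameter model, d = −½ ln(1 − 2P − Q) − ¼ ln(1 − 2Q).
1 − 2P − Q = 0.181819, giving −½ ln(0.181819) = 0.852372.
1 − 2Q = 0.38399, giving −¼ ln(0.38399) = 0.239285.
d = 0.852372 + 0.239285 = 1.091657.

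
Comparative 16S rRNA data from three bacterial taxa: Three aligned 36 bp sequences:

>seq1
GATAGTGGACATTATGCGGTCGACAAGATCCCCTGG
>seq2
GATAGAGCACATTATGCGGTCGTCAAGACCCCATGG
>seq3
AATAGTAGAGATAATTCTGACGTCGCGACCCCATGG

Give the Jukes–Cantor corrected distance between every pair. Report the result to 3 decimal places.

d(seq1,seq2) = 0.154, d(seq1,seq3) = 0.441, d(seq2,seq3) = 0.392

seq1–seq2: 5/36 sites differ → p ≈ 0.138889, d = −0.75 ln(1 − 0.185185) = 0.153596 ≈ 0.154.
seq1–seq3: 12/36 sites differ → p ≈ 0.333333, d = −0.75 ln(1 − 0.444444) = 0.440839 ≈ 0.441.
seq2–seq3: 11/36 sites differ → p ≈ 0.305556, d = −0.75 ln(1 − 0.407408) = 0.392437 ≈ 0.392.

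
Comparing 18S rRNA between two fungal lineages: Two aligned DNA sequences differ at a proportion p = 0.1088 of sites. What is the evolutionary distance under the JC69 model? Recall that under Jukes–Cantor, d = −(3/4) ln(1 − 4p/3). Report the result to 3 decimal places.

0.118

d = −(3/4) ln(1 − 4p/3) = −0.75 ln(1 − 0.145067) = −0.75 ln(0.854933)
  = −0.75 × (-0.156732) = 0.117549 substitutions/site.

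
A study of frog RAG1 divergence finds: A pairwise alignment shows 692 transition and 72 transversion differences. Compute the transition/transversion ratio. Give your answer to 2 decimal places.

9.61

R = 692/72 = 9.611111… ≈ 9.61 (to 2 d.p.).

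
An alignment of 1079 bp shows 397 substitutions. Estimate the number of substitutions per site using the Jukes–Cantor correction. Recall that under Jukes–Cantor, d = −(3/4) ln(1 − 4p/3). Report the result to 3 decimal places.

0.506

p = 397/1079 ≈ 0.367933.
d = −(3/4) ln(1 − 4p/3) = −0.75 ln(1 − 0.490577) = −0.75 ln(0.509423)
  = −0.75 × (-0.674477) = 0.505858 substitutions/site.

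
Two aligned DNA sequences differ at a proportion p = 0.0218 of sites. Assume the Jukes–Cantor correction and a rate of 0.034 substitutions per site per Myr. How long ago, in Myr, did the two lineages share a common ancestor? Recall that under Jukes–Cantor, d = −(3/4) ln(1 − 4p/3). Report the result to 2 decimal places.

0.33

d = −(3/4) ln(1 − 4p/3) = −0.75 ln(1 − 0.029067) = −0.75 ln(0.970933)
  = −0.75 × (-0.029498) = 0.022124 substitutions/site.
Under a molecular clock d = 2μt, so t = d/(2μ) = 0.022124 / (2 × 0.034) = 0.33 Myr.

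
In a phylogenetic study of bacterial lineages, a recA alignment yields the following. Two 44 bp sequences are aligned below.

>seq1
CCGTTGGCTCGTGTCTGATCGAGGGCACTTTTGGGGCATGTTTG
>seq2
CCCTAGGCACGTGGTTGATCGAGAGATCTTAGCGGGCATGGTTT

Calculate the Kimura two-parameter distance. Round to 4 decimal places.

Of 44 sites, 2 differences are transitions and 11 are transversions, so P = 2/44 ≈ 0.045455 and Q = 11/44 = 0.25.
Under the Kimura two-parameter model, d = −½ ln(1 − 2P − Q) − ¼ ln(1 − 2Q).
1 − 2P − Q = 0.65909, giving −½ ln(0.65909) = 0.208448.
1 − 2Q = 0.5, giving −¼ ln(0.5) = 0.173287.
d = 0.208448 + 0.173287 = 0.381735.

0.3817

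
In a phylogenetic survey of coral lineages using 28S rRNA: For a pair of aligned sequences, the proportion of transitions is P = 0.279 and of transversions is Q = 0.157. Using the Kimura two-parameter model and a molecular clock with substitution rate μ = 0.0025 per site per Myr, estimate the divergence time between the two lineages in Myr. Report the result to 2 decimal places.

Under the Kimura two-parameter model, d = −½ ln(1 − 2P − Q) − ¼ ln(1 − 2Q).
1 − 2P − Q = 0.285, giving −½ ln(0.285) = 0.627633.
1 − 2Q = 0.686, giving −¼ ln(0.686) = 0.094219.
d = 0.627633 + 0.094219 = 0.721852.
Under a molecular clock d = 2μt, so t = d/(2μ) = 0.721852 / (2 × 0.0025) = 144.37 Myr.

144.37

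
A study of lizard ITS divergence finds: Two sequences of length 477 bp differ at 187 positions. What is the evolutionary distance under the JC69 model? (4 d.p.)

p = 187/477 ≈ 0.392034.
d = −(3/4) ln(1 − 4p/3) = −0.75 ln(1 − 0.522712) = −0.75 ln(0.477288)
  = −0.75 × (-0.739635) = 0.554726 substitutions/site.

0.5547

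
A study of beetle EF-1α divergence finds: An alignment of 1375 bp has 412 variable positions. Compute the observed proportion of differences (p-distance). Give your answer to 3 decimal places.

p = 412/1375 = 0.299636… ≈ 0.300 (to 3 d.p.).

0.300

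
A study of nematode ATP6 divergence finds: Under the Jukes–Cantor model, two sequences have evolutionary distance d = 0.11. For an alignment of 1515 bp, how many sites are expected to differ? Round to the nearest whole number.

Invert JC69: p = (3/4)(1 − e^(−4d/3)) = 0.75 × (1 − e^(-0.146667)) = 0.75 × (1 − 0.863582) = 0.102314.
Expected differing sites = pL ≈ 0.102314 × 1515 = 155.00571 ≈ 155.

155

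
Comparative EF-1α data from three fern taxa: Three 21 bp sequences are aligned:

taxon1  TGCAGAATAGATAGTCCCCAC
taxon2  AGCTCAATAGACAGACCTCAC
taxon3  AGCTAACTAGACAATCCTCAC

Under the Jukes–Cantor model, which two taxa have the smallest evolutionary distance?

taxon2 and taxon3

taxon1–taxon2: 6/21 differ, p = 0.286, d = 0.360.
taxon1–taxon3: 7/21 differ, p = 0.333, d = 0.441.
taxon2–taxon3: 4/21 differ, p = 0.190, d = 0.220.
The smallest distance is between taxon2 and taxon3.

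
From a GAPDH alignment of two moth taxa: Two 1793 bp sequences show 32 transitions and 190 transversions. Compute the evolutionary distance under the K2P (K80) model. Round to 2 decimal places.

P = 32/1793 ≈ 0.017847 and Q = 190/1793 ≈ 0.105968.
Under the Kimura two-parameter model, d = −½ ln(1 − 2P − Q) − ¼ ln(1 − 2Q).
1 − 2P − Q = 0.858338, giving −½ ln(0.858338) = 0.076379.
1 − 2Q = 0.788064, giving −¼ ln(0.788064) = 0.059544.
d = 0.076379 + 0.059544 = 0.135923.

0.14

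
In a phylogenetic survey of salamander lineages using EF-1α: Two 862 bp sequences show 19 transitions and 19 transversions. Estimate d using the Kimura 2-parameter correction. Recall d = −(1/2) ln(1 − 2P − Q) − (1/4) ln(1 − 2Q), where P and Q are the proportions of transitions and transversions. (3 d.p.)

0.045

P = 19/862 ≈ 0.022042 and Q = 19/862 ≈ 0.022042.
Under the Kimura two-parameter model, d = −½ ln(1 − 2P − Q) − ¼ ln(1 − 2Q).
1 − 2P − Q = 0.933874, giving −½ ln(0.933874) = 0.034207.
1 − 2Q = 0.955916, giving −¼ ln(0.955916) = 0.011271.
d = 0.034207 + 0.011271 = 0.045478.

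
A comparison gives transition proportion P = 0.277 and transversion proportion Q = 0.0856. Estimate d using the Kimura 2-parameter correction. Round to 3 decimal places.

Under the Kimura two-parameter model, d = −½ ln(1 − 2P − Q) − ¼ ln(1 − 2Q).
1 − 2P − Q = 0.3604, giving −½ ln(0.3604) = 0.510270.
1 − 2Q = 0.8288, giving −¼ ln(0.8288) = 0.046944.
d = 0.510270 + 0.046944 = 0.557214.

0.557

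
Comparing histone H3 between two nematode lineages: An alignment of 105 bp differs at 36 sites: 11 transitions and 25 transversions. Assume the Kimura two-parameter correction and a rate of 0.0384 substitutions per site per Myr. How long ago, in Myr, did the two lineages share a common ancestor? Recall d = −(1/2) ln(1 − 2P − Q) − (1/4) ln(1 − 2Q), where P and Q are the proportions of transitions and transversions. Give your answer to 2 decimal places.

5.97

P = 11/105 ≈ 0.104762 and Q = 25/105 ≈ 0.238095.
Under the Kimura two-parameter model, d = −½ ln(1 − 2P − Q) − ¼ ln(1 − 2Q).
1 − 2P − Q = 0.552381, giving −½ ln(0.552381) = 0.296759.
1 − 2Q = 0.52381, giving −¼ ln(0.52381) = 0.161657.
d = 0.296759 + 0.161657 = 0.458416.
Under a molecular clock d = 2μt, so t = d/(2μ) = 0.458416 / (2 × 0.0384) = 5.97 Myr.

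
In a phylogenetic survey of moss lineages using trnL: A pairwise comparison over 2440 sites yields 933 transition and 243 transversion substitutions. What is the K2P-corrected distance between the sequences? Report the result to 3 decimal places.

1.054

P = 933/2440 ≈ 0.382377 and Q = 243/2440 ≈ 0.09959.
Under the Kimura two-parameter model, d = −½ ln(1 − 2P − Q) − ¼ ln(1 − 2Q).
1 − 2P − Q = 0.135656, giving −½ ln(0.135656) = 0.998817.
1 − 2Q = 0.80082, giving −¼ ln(0.80082) = 0.055530.
d = 0.998817 + 0.055530 = 1.054347.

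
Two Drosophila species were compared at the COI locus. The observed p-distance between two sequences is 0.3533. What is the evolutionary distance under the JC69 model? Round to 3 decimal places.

d = −(3/4) ln(1 − 4p/3) = −0.75 ln(1 − 0.471067) = −0.75 ln(0.528933)
  = −0.75 × (-0.636894) = 0.477671 substitutions/site.

0.478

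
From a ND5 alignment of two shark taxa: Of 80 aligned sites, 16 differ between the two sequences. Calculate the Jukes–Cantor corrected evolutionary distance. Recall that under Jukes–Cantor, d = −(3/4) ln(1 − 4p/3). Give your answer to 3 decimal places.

0.233

p = 16/80 = 0.2.
d = −(3/4) ln(1 − 4p/3) = −0.75 ln(1 − 0.266667) = −0.75 ln(0.733333)
  = −0.75 × (-0.310155) = 0.232616 substitutions/site.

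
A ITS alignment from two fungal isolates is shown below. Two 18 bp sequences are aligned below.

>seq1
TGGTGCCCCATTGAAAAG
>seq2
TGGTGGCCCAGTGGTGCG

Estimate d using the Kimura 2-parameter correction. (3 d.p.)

0.441

Of 18 sites, 2 differences are transitions and 4 are transversions, so P = 2/18 ≈ 0.111111 and Q = 4/18 ≈ 0.222222.
Under the Kimura two-parameter model, d = −½ ln(1 − 2P − Q) − ¼ ln(1 − 2Q).
1 − 2P − Q = 0.555556, giving −½ ln(0.555556) = 0.293893.
1 − 2Q = 0.555556, giving −¼ ln(0.555556) = 0.146946.
d = 0.293893 + 0.146946 = 0.440839.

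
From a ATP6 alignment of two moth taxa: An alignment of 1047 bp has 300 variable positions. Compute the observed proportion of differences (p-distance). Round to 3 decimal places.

p = 300/1047 = 0.286532… ≈ 0.287 (to 3 d.p.).

0.287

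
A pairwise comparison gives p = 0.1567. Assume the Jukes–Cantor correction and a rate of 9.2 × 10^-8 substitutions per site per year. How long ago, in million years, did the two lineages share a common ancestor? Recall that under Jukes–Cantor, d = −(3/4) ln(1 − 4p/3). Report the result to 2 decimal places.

0.96

d = −(3/4) ln(1 − 4p/3) = −0.75 ln(1 − 0.208933) = −0.75 ln(0.791067)
  = −0.75 × (-0.234373) = 0.175780 substitutions/site.
Under a molecular clock d = 2μt, so t = d/(2μ) = 0.175780 / (2 × 9.2 × 10^-8) = 0.96 million years.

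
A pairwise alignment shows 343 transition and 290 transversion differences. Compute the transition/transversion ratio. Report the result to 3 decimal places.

R = 343/290 = 1.182758… ≈ 1.183 (to 3 d.p.).

1.183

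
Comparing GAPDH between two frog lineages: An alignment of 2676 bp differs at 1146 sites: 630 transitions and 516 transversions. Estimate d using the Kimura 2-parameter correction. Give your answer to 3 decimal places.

P = 630/2676 ≈ 0.235426 and Q = 516/2676 ≈ 0.192825.
Under the Kimura two-parameter model, d = −½ ln(1 − 2P − Q) − ¼ ln(1 − 2Q).
1 − 2P − Q = 0.336323, giving −½ ln(0.336323) = 0.544842.
1 − 2Q = 0.61435, giving −¼ ln(0.61435) = 0.121798.
d = 0.544842 + 0.121798 = 0.666640.

0.667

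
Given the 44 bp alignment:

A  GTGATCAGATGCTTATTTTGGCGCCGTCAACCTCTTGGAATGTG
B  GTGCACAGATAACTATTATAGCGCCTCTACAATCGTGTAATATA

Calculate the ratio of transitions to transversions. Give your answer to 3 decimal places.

Transitions are A↔G and C↔T; transversions are all other mismatches.
Transitions: 7. Transversions: 10.
R = 7/10 = 0.700.

0.700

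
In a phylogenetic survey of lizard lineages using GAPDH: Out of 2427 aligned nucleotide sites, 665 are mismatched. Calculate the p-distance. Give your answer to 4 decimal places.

p = 665/2427 = 0.274000… ≈ 0.2740 (to 4 d.p.).

0.2740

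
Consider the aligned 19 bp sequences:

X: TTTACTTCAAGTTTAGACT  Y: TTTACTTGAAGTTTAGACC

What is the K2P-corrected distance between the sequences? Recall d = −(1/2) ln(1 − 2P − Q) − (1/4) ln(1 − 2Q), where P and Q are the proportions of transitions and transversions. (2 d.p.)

Of 19 sites, 1 differences are transitions and 1 are transversions, so P = 1/19 ≈ 0.052632 and Q = 1/19 ≈ 0.052632.
Under the Kimura two-parameter model, d = −½ ln(1 − 2P − Q) − ¼ ln(1 − 2Q).
1 − 2P − Q = 0.842104, giving −½ ln(0.842104) = 0.085926.
1 − 2Q = 0.894736, giving −¼ ln(0.894736) = 0.027807.
d = 0.085926 + 0.027807 = 0.113733.

0.11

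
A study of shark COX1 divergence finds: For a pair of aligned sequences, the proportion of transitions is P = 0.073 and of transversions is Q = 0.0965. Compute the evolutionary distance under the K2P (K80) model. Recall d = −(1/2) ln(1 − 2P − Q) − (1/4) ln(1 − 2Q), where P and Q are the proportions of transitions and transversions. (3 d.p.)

Under the Kimura two-parameter model, d = −½ ln(1 − 2P − Q) − ¼ ln(1 − 2Q).
1 − 2P − Q = 0.7575, giving −½ ln(0.7575) = 0.138866.
1 − 2Q = 0.807, giving −¼ ln(0.807) = 0.053608.
d = 0.138866 + 0.053608 = 0.192474.

0.192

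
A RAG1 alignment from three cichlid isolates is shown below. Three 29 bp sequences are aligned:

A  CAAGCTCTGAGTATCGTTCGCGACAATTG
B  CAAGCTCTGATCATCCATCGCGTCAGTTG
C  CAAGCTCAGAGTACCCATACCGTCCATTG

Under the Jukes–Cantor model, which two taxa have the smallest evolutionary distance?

A and B

A–B: 6/29 differ, p = 0.207, d = 0.242.
A–C: 8/29 differ, p = 0.276, d = 0.344.
B–C: 8/29 differ, p = 0.276, d = 0.344.
The smallest distance is between A and B.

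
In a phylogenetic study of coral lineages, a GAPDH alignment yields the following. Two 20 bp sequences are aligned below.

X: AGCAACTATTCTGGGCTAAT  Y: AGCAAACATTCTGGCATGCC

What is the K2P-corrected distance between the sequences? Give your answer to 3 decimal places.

0.474

Of 20 sites, 3 differences are transitions and 4 are transversions, so P = 3/20 = 0.15 and Q = 4/20 = 0.2.
Under the Kimura two-parameter model, d = −½ ln(1 − 2P − Q) − ¼ ln(1 − 2Q).
1 − 2P − Q = 0.5, giving −½ ln(0.5) = 0.346574.
1 − 2Q = 0.6, giving −¼ ln(0.6) = 0.127706.
d = 0.346574 + 0.127706 = 0.474280.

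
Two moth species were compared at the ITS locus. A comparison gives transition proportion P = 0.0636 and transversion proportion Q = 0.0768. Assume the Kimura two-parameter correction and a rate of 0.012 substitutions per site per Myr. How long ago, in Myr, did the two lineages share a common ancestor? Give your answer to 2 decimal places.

6.49

Under the Kimura two-parameter model, d = −½ ln(1 − 2P − Q) − ¼ ln(1 − 2Q).
1 − 2P − Q = 0.796, giving −½ ln(0.796) = 0.114078.
1 − 2Q = 0.8464, giving −¼ ln(0.8464) = 0.041691.
d = 0.114078 + 0.041691 = 0.155769.
Under a molecular clock d = 2μt, so t = d/(2μ) = 0.155769 / (2 × 0.012) = 6.49 Myr.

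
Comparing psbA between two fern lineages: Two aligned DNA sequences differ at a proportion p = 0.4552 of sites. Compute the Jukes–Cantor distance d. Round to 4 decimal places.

0.7003

d = −(3/4) ln(1 − 4p/3) = −0.75 ln(1 − 0.606933) = −0.75 ln(0.393067)
  = −0.75 × (-0.933775) = 0.700331 substitutions/site.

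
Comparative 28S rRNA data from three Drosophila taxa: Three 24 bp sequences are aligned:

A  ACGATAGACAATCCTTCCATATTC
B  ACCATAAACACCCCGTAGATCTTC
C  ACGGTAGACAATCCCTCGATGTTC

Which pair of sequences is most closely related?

A and C

A–B: 8/24 differ, p = 0.333, d = 0.441.
A–C: 4/24 differ, p = 0.167, d = 0.188.
B–C: 8/24 differ, p = 0.333, d = 0.441.
The smallest distance is between A and C.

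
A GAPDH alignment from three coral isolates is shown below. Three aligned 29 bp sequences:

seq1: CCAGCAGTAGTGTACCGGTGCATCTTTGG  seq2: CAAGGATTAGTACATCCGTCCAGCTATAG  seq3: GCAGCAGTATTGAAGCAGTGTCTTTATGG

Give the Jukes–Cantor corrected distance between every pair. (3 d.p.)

seq1–seq2: 11/29 sites differ → p ≈ 0.37931, d = −0.75 ln(1 − 0.505747) = 0.528531 ≈ 0.529.
seq1–seq3: 9/29 sites differ → p ≈ 0.310345, d = −0.75 ln(1 − 0.413793) = 0.400562 ≈ 0.401.
seq2–seq3: 15/29 sites differ → p ≈ 0.517241, d = −0.75 ln(1 − 0.689655) = 0.877553 ≈ 0.878.

d(seq1,seq2) = 0.529, d(seq1,seq3) = 0.401, d(seq2,seq3) = 0.878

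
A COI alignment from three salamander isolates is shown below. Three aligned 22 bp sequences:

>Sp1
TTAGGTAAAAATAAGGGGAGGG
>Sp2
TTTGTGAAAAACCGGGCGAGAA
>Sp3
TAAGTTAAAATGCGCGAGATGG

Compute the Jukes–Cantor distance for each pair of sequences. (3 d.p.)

d(Sp1,Sp2) = 0.591, d(Sp1,Sp3) = 0.591, d(Sp2,Sp3) = 0.699

Sp1–Sp2: 9/22 sites differ → p ≈ 0.409091, d = −0.75 ln(1 − 0.545455) = 0.591344 ≈ 0.591.
Sp1–Sp3: 9/22 sites differ → p ≈ 0.409091, d = −0.75 ln(1 − 0.545455) = 0.591344 ≈ 0.591.
Sp2–Sp3: 10/22 sites differ → p ≈ 0.454545, d = −0.75 ln(1 − 0.60606) = 0.698667 ≈ 0.699.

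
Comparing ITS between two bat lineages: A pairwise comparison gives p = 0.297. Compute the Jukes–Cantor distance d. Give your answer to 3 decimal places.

0.378

d = −(3/4) ln(1 − 4p/3) = −0.75 ln(1 − 0.396) = −0.75 ln(0.604)
  = −0.75 × (-0.504181) = 0.378136 substitutions/site.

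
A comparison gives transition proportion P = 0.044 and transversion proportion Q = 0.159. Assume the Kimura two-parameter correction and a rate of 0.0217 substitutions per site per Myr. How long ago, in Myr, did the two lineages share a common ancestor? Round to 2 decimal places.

5.47

Under the Kimura two-parameter model, d = −½ ln(1 − 2P − Q) − ¼ ln(1 − 2Q).
1 − 2P − Q = 0.753, giving −½ ln(0.753) = 0.141845.
1 − 2Q = 0.682, giving −¼ ln(0.682) = 0.095681.
d = 0.141845 + 0.095681 = 0.237526.
Under a molecular clock d = 2μt, so t = d/(2μ) = 0.237526 / (2 × 0.0217) = 5.47 Myr.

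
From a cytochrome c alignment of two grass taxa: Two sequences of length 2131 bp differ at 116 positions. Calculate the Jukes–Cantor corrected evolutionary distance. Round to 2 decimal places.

0.06

p = 116/2131 ≈ 0.054435.
d = −(3/4) ln(1 − 4p/3) = −0.75 ln(1 − 0.07258) = −0.75 ln(0.92742)
  = −0.75 × (-0.075349) = 0.056512 substitutions/site.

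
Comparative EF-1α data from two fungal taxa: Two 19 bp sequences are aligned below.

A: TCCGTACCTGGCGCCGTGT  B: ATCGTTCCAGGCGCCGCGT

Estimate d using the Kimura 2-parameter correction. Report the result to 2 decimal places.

Of 19 sites, 2 differences are transitions and 3 are transversions, so P = 2/19 ≈ 0.105263 and Q = 3/19 ≈ 0.157895.
Under the Kimura two-parameter model, d = −½ ln(1 − 2P − Q) − ¼ ln(1 − 2Q).
1 − 2P − Q = 0.631579, giving −½ ln(0.631579) = 0.229766.
1 − 2Q = 0.68421, giving −¼ ln(0.68421) = 0.094873.
d = 0.229766 + 0.094873 = 0.324639.

0.32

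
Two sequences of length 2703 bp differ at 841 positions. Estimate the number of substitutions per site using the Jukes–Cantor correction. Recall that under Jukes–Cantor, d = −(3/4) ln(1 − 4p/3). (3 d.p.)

p = 841/2703 ≈ 0.311136.
d = −(3/4) ln(1 − 4p/3) = −0.75 ln(1 − 0.414848) = −0.75 ln(0.585152)
  = −0.75 × (-0.535884) = 0.401913 substitutions/site.

0.402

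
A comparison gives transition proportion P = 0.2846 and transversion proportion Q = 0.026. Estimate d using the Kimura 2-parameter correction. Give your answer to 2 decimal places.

Under the Kimura two-parameter model, d = −½ ln(1 − 2P − Q) − ¼ ln(1 − 2Q).
1 − 2P − Q = 0.4048, giving −½ ln(0.4048) = 0.452181.
1 − 2Q = 0.948, giving −¼ ln(0.948) = 0.013350.
d = 0.452181 + 0.013350 = 0.465531.

0.47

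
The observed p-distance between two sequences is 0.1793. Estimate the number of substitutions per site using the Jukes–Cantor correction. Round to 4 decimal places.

0.2049

d = −(3/4) ln(1 − 4p/3) = −0.75 ln(1 − 0.239067) = −0.75 ln(0.760933)
  = −0.75 × (-0.273210) = 0.204908 substitutions/site.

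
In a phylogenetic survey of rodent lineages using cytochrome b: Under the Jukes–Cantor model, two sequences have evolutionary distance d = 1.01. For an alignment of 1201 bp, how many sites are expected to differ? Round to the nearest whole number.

Invert JC69: p = (3/4)(1 − e^(−4d/3)) = 0.75 × (1 − e^(-1.346667)) = 0.75 × (1 − 0.260106) = 0.554921.
Expected differing sites = pL ≈ 0.554921 × 1201 = 666.460121 ≈ 666.

666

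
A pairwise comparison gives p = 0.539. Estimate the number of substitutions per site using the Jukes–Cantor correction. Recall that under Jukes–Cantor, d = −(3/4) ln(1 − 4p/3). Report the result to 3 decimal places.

d = −(3/4) ln(1 − 4p/3) = −0.75 ln(1 − 0.718667) = −0.75 ln(0.281333)
  = −0.75 × (-1.268216) = 0.951162 substitutions/site.

0.951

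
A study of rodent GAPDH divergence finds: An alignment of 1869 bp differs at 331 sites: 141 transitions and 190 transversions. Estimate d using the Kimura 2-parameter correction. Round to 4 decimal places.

0.2024

P = 141/1869 ≈ 0.075441 and Q = 190/1869 ≈ 0.101659.
Under the Kimura two-parameter model, d = −½ ln(1 − 2P − Q) − ¼ ln(1 − 2Q).
1 − 2P − Q = 0.747459, giving −½ ln(0.747459) = 0.145538.
1 − 2Q = 0.796682, giving −¼ ln(0.796682) = 0.056825.
d = 0.145538 + 0.056825 = 0.202363.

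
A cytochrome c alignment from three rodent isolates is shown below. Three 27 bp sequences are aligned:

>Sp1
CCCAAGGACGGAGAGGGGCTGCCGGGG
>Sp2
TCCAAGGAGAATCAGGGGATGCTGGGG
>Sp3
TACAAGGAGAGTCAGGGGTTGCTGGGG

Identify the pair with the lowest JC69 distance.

Sp1–Sp2: 8/27 differ, p = 0.296, d = 0.377.
Sp1–Sp3: 8/27 differ, p = 0.296, d = 0.377.
Sp2–Sp3: 3/27 differ, p = 0.111, d = 0.120.
The smallest distance is between Sp2 and Sp3.

Sp2 and Sp3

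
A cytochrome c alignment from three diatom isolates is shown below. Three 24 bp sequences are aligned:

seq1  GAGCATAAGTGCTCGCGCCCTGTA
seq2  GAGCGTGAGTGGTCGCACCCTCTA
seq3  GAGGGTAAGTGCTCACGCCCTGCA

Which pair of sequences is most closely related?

seq1–seq2: 5/24 differ, p = 0.208, d = 0.244.
seq1–seq3: 4/24 differ, p = 0.167, d = 0.188.
seq2–seq3: 7/24 differ, p = 0.292, d = 0.369.
The smallest distance is between seq1 and seq3.

seq1 and seq3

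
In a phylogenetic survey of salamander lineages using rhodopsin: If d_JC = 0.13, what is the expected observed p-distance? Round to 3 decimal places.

0.119

p = (3/4)(1 − e^(−4d/3)) = 0.75 × (1 − e^(-0.173333)) = 0.75 × (1 − 0.840858) = 0.119357.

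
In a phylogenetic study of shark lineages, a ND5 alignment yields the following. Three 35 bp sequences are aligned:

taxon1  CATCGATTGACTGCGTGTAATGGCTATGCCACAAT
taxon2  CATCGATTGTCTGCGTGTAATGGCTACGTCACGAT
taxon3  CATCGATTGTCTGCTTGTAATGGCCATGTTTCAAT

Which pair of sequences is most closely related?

taxon1 and taxon2

taxon1–taxon2: 4/35 differ, p = 0.114, d = 0.124.
taxon1–taxon3: 6/35 differ, p = 0.171, d = 0.195.
taxon2–taxon3: 6/35 differ, p = 0.171, d = 0.195.
The smallest distance is between taxon1 and taxon2.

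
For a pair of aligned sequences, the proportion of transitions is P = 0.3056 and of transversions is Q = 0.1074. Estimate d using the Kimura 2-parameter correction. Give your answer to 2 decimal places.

Under the Kimura two-parameter model, d = −½ ln(1 − 2P − Q) − ¼ ln(1 − 2Q).
1 − 2P − Q = 0.2814, giving −½ ln(0.2814) = 0.633989.
1 − 2Q = 0.7852, giving −¼ ln(0.7852) = 0.060454.
d = 0.633989 + 0.060454 = 0.694443.

0.69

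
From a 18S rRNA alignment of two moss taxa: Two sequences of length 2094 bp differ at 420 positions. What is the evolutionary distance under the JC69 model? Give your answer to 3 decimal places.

0.233

p = 420/2094 ≈ 0.200573.
d = −(3/4) ln(1 − 4p/3) = −0.75 ln(1 − 0.267431) = −0.75 ln(0.732569)
  = −0.75 × (-0.311198) = 0.233399 substitutions/site.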